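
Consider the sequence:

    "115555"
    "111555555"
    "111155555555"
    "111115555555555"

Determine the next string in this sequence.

111111555555555555

Each string has the form 1^{n} 5^{2n}, where the shown terms are n = 2, 3, 4, 5.
For the next term, n = 6, so the run lengths are 6, 12.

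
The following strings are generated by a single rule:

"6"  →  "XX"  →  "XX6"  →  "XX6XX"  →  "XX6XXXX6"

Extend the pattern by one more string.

XX6XXXX6XX6XX

This is a Fibonacci-style word recurrence s(k) = s(k−1)·s(k−2): e.g. XX·6 = XX6.
Continuing: XX6XXXX6 · XX6XX gives term 6.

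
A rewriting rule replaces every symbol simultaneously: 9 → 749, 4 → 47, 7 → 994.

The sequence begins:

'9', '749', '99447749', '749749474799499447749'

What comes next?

Applying the rule to each of the 21 symbols of 749749474799499447749 gives the pieces 994 47 749 994 47 749 47 994 47 994 749 749 47 749 749 47 47 994 994 47 749, which concatenate to the answer.

9944774999447749479944799474974947749749474799499447749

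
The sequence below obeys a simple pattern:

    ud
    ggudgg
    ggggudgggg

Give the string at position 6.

Each term wraps the previous one in gg on the left and gg on the right.
From ggggudgggg, 3 further steps: ggggudgggg → ggggggudgggggg → ggggggggudgggggggg → (answer).

ggggggggggudgggggggggg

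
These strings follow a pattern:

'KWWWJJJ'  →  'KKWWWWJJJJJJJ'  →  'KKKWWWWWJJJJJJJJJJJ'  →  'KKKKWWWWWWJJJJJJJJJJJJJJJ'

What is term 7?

KKKKKKKWWWWWWWWWJJJJJJJJJJJJJJJJJJJJJJJJJJJ

Term n consists of n K's, followed by n+2 W's, followed by 4n-1 J's (n = 1, 2, …).
For term 7, n = 7, so the run lengths are 7, 9, 27.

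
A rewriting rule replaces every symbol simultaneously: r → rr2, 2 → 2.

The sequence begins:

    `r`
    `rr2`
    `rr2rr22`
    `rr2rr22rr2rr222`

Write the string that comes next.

Rewriting the 15 symbols of rr2rr22rr2rr222 one by one yields rr2 rr2 2 rr2 rr2 2 2 rr2 rr2 2 rr2 rr2 2 2 2; concatenated:

rr2rr22rr2rr222rr2rr22rr2rr2222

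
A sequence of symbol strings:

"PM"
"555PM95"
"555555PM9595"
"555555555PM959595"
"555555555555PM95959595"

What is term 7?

Every step adds 555 to the front and 95 to the end of the previous string.
From 555555555555PM95959595, 2 further steps: 555555555555PM95959595 → 555555555555555PM9595959595 → (answer).

555555555555555555PM959595959595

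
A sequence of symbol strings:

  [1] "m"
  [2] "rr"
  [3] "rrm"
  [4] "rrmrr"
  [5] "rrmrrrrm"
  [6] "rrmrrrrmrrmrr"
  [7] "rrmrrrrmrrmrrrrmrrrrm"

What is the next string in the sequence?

From term 3 onward, concatenate the last term with the second-to-last: rr·m = rrm, rrm·rr = rrmrr, …
So term 8 is rrmrrrrmrrmrrrrmrrrrm·rrmrrrrmrrmrr.

rrmrrrrmrrmrrrrmrrrrmrrmrrrrmrrmrr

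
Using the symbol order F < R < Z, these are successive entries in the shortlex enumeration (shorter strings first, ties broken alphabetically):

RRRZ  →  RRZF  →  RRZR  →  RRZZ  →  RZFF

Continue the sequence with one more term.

The successor of RZFF increments the rightmost position that isn't already Z and resets every position after it to F.

RZFR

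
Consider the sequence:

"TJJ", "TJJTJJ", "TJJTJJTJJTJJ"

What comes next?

Each string is two copies of the previous one concatenated.
One more doubling of TJJTJJTJJTJJ gives the answer.

TJJTJJTJJTJJTJJTJJTJJTJJ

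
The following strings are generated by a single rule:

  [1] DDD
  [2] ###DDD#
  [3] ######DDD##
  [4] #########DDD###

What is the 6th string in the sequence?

###############DDD#####

Each term wraps the previous one in ### on the left and # on the right.
From #########DDD###, 2 further steps: #########DDD### → ############DDD#### → (answer).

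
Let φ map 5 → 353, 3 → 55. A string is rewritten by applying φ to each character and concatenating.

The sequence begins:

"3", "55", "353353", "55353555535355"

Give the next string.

Rewriting the 14 symbols of 55353555535355 one by one yields 353 353 55 353 55 353 353 353 353 55 353 55 353 353; concatenated:

35335355353553533533533535535355353353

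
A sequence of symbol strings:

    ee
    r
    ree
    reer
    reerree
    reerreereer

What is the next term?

Each term (from the third on) is the previous term followed by the one before it: term 3 = r·ee = ree.
The next term joins reerreereer and reerree.

reerreereerreerree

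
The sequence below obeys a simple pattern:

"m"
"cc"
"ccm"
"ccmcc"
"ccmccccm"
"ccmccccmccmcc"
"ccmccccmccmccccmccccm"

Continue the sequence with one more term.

This is a Fibonacci-style word recurrence s(k) = s(k−1)·s(k−2): e.g. cc·m = ccm.
Continuing: ccmccccmccmccccmccccm · ccmccccmccmcc gives term 8.

ccmccccmccmccccmccccmccmccccmccmcc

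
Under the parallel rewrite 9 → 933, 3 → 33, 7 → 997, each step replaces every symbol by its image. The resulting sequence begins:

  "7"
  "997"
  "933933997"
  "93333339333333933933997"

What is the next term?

Rewriting the 23 symbols of 93333339333333933933997 one by one yields 933 33 33 33 33 33 33 933 33 33 33 33 33 33 933 33 33 933 33 33 933 933 997; concatenated:

93333333333333393333333333333393333339333333933933997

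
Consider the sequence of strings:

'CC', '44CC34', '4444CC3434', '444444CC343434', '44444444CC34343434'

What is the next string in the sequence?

4444444444CC3434343434

s(k+1) = 44·s(k)·34, so each term gains 44 as a prefix and 34 as a suffix.
So the next term is 44·44444444CC34343434·34.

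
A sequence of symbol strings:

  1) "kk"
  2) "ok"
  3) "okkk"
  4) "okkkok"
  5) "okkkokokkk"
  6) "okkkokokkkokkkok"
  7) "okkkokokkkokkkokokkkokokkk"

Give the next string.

okkkokokkkokkkokokkkokokkkokkkokokkkokkkok

From term 3 onward, concatenate the last term with the second-to-last: ok·kk = okkk, okkk·ok = okkkok, …
The next term joins okkkokokkkokkkokokkkokokkk and okkkokokkkokkkok.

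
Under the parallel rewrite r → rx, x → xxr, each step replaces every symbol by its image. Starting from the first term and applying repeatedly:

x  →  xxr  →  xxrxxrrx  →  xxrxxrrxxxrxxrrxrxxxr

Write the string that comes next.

Applying the rule to each of the 21 symbols of xxrxxrrxxxrxxrrxrxxxr gives the pieces xxr xxr rx xxr xxr rx rx xxr xxr xxr rx xxr xxr rx rx xxr rx xxr xxr xxr rx, which concatenate to the answer.

xxrxxrrxxxrxxrrxrxxxrxxrxxrrxxxrxxrrxrxxxrrxxxrxxrxxrrx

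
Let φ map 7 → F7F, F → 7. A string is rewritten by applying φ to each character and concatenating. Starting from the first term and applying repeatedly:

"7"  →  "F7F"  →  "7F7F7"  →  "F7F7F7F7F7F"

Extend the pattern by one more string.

7F7F7F7F7F7F7F7F7F7F7

Rewriting each symbol of F7F7F7F7F7F: F→7, 7→F7F, F→7, 7→F7F, F→7, 7→F7F, F→7, 7→F7F, F→7, 7→F7F, F→7, which concatenates to 7 F7F 7 F7F 7 F7F 7 F7F 7 F7F 7.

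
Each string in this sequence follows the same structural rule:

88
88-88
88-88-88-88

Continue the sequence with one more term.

Every step duplicates the string with '-' between the halves.
Doubling 88-88-88-88 with '-' between the halves:

88-88-88-88-88-88-88-88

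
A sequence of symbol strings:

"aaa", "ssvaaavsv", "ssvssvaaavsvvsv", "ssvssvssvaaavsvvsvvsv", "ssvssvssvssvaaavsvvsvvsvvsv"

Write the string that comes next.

Each term wraps the previous one in ssv on the left and vsv on the right.
One more step from ssvssvssvssvaaavsvvsvvsvvsv gives the answer.

ssvssvssvssvssvaaavsvvsvvsvvsvvsv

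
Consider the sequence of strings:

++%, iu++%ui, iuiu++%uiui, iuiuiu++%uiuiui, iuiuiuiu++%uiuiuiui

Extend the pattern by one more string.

Each term wraps the previous one in iu on the left and ui on the right.
One more step from iuiuiuiu++%uiuiuiui gives the answer.

iuiuiuiuiu++%uiuiuiuiui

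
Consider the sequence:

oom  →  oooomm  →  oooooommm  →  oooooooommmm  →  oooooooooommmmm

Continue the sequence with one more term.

oooooooooooommmmmm

The n-th term is 2n o's then n m's (n = 1, 2, …).
For the next term, n = 6, so the run lengths are 12, 6.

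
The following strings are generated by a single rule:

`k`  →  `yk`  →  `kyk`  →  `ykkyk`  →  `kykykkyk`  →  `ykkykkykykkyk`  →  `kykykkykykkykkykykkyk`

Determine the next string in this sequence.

This is a Fibonacci-style word recurrence s(k) = s(k−2)·s(k−1): e.g. k·yk = kyk.
Continuing: ykkykkykykkyk · kykykkykykkykkykykkyk gives term 8.

ykkykkykykkykkykykkykykkykkykykkyk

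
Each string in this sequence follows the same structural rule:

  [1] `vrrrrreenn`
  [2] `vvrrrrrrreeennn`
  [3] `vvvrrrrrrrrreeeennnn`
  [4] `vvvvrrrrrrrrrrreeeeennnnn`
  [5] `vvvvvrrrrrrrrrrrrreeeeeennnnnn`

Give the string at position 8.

Reading off run lengths: v runs 1, 2, 3, 4, 5; r runs 5, 7, 9, 11, 13; e runs 2, 3, 4, 5, 6; n runs 2, 3, 4, 5, 6 — each is linear in n, where the shown terms are n = 2, 3, 4, 5, 6.
At n = 9 the blocks have lengths 8, 19, 9, 9.

vvvvvvvvrrrrrrrrrrrrrrrrrrreeeeeeeeennnnnnnnn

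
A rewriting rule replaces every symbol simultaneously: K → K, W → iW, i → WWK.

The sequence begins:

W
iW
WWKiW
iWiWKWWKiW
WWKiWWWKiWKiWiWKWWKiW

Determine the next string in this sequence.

iWiWKWWKiWiWiWKWWKiWKWWKiWWWKiWKiWiWKWWKiW

φ(WWKiWWWKiWKiWiWKWWKiW) expands symbol-by-symbol to iW iW K WWK iW iW iW K WWK iW K WWK iW WWK iW K iW iW K WWK iW; joining the 21 pieces gives the next term.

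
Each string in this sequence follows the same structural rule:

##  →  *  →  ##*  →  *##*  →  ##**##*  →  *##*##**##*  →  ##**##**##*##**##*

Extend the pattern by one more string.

*##*##**##*##**##**##*##**##*

From term 3 onward, concatenate the second-to-last term with the last: ##·* = ##*, *·##* = *##*, …
The next term joins *##*##**##* and ##**##**##*##**##*.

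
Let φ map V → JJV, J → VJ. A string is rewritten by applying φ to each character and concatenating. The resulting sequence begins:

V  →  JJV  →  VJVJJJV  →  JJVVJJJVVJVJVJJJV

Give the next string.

Rewriting the 17 symbols of JJVVJJJVVJVJVJJJV one by one yields VJ VJ JJV JJV VJ VJ VJ JJV JJV VJ JJV VJ JJV VJ VJ VJ JJV; concatenated:

VJVJJJVJJVVJVJVJJJVJJVVJJJVVJJJVVJVJVJJJV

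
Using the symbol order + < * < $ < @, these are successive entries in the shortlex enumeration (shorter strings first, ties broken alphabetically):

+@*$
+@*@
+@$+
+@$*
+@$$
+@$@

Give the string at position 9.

+@@$

Continuing the enumeration 3 steps past +@$@: +@$@ → +@@+ → +@@* → (answer).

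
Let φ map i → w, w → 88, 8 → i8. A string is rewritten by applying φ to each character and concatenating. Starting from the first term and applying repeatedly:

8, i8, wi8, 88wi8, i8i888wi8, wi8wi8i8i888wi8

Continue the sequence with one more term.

Replace each of the 15 characters of wi8wi8i8i888wi8 in place — 88 w i8 88 w i8 w i8 w i8 i8 i8 88 w i8 — and concatenate.

88wi888wi8wi8wi8i8i888wi8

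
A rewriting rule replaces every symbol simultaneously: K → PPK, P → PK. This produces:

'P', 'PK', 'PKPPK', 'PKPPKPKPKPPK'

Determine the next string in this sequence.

Expanding PKPPKPKPKPPK: P→PK, K→PPK, P→PK, P→PK, K→PPK, P→PK, K→PPK, P→PK, K→PPK, P→PK, P→PK, K→PPK. Concatenated: PK PPK PK PK PPK PK PPK PK PPK PK PK PPK.

PKPPKPKPKPPKPKPPKPKPPKPKPKPPK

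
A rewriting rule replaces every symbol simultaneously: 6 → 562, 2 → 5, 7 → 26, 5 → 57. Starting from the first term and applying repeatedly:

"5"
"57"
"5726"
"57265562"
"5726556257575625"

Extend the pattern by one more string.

57265562575756255726572657562557

Applying the rule to each of the 16 symbols of 5726556257575625 gives the pieces 57 26 5 562 57 57 562 5 57 26 57 26 57 562 5 57, which concatenate to the answer.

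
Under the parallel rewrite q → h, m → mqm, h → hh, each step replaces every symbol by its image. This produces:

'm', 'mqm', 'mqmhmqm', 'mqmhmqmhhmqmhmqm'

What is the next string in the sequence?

mqmhmqmhhmqmhmqmhhhhmqmhmqmhhmqmhmqm

Replace each of the 16 characters of mqmhmqmhhmqmhmqm in place — mqm h mqm hh mqm h mqm hh hh mqm h mqm hh mqm h mqm — and concatenate.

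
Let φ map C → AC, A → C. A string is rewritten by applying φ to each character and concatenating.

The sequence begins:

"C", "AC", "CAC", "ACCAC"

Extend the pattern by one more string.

Rewriting each symbol of ACCAC: A→C, C→AC, C→AC, A→C, C→AC, which concatenates to C AC AC C AC.

CACACCAC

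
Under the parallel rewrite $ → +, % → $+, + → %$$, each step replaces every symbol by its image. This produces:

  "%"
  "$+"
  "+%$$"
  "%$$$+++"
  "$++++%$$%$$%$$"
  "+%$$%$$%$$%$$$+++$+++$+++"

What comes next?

Rewriting the 25 symbols of +%$$%$$%$$%$$$+++$+++$+++ one by one yields %$$ $+ + + $+ + + $+ + + $+ + + + %$$ %$$ %$$ + %$$ %$$ %$$ + %$$ %$$ %$$; concatenated:

%$$$+++$+++$+++$++++%$$%$$%$$+%$$%$$%$$+%$$%$$%$$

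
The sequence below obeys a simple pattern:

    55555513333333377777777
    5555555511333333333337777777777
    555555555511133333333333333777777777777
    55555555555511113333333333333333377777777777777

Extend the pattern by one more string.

5555555555555511111333333333333333333337777777777777777

Each string has the form 5^{2n} 1^{n-2} 3^{3n-1} 7^{2n+2}, where the shown terms are n = 3, 4, 5, 6.
For the next term, n = 7, so the run lengths are 14, 5, 20, 16.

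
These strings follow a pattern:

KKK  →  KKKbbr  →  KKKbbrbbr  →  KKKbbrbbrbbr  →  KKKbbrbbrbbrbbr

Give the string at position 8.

The strings grow by a fixed suffix bbr each time.
From KKKbbrbbrbbrbbr, 3 further steps: KKKbbrbbrbbrbbr → KKKbbrbbrbbrbbrbbr → KKKbbrbbrbbrbbrbbrbbr → (answer).

KKKbbrbbrbbrbbrbbrbbrbbr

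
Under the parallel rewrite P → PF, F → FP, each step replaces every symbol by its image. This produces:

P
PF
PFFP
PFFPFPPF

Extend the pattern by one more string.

Expanding PFFPFPPF: P→PF, F→FP, F→FP, P→PF, F→FP, P→PF, P→PF, F→FP. Concatenated: PF FP FP PF FP PF PF FP.

PFFPFPPFFPPFPFFP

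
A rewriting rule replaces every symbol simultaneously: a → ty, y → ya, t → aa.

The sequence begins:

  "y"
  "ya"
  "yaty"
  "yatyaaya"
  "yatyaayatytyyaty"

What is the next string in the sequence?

yatyaayatytyyatyaayaaayayatyaaya

Applying the rule to each of the 16 symbols of yatyaayatytyyaty gives the pieces ya ty aa ya ty ty ya ty aa ya aa ya ya ty aa ya, which concatenate to the answer.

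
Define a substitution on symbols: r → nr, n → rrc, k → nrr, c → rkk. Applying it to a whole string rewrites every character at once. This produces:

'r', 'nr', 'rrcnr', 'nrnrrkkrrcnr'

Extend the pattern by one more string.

Expanding nrnrrkkrrcnr: n→rrc, r→nr, n→rrc, r→nr, r→nr, k→nrr, k→nrr, r→nr, r→nr, c→rkk, n→rrc, r→nr. Concatenated: rrc nr rrc nr nr nrr nrr nr nr rkk rrc nr.

rrcnrrrcnrnrnrrnrrnrnrrkkrrcnr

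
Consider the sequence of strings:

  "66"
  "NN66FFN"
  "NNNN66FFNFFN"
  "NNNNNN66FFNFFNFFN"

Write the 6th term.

NNNNNNNNNN66FFNFFNFFNFFNFFN

Every step adds NN to the front and FFN to the end of the previous string.
From NNNNNN66FFNFFNFFN, 2 further steps: NNNNNN66FFNFFNFFN → NNNNNNNN66FFNFFNFFNFFN → (answer).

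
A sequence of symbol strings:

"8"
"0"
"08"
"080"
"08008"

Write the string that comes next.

08008080

This is a Fibonacci-style word recurrence s(k) = s(k−1)·s(k−2): e.g. 0·8 = 08.
So term 6 is 08008·080.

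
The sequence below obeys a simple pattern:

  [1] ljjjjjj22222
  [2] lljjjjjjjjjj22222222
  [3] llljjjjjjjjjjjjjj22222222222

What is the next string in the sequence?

Reading off run lengths: l runs 1, 2, 3; j runs 6, 10, 14; 2 runs 5, 8, 11 — each is linear in n (n = 1, 2, …).
Setting n = 4 gives 4, 18, 14 characters in each block.

lllljjjjjjjjjjjjjjjjjj22222222222222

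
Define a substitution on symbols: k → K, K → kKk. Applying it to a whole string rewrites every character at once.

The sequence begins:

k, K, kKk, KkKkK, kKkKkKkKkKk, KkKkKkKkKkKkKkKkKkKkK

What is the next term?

Rewriting the 21 symbols of KkKkKkKkKkKkKkKkKkKkK one by one yields kKk K kKk K kKk K kKk K kKk K kKk K kKk K kKk K kKk K kKk K kKk; concatenated:

kKkKkKkKkKkKkKkKkKkKkKkKkKkKkKkKkKkKkKkKkKk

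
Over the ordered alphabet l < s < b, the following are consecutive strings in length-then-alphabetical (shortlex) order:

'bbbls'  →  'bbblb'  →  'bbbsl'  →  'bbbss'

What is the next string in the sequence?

Treat bbbss as a base-3 numeral over the given alphabet and add one, carrying through any trailing b's.

bbbsb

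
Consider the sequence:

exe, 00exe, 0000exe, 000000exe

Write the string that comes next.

The strings grow by a fixed prefix 00 each time.
So the next term is 00·000000exe.

00000000exe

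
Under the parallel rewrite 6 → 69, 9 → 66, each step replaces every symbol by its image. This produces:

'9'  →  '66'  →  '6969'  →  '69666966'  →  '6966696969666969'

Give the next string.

Replace each of the 16 characters of 6966696969666969 in place — 69 66 69 69 69 66 69 66 69 66 69 69 69 66 69 66 — and concatenate.

69666969696669666966696969666966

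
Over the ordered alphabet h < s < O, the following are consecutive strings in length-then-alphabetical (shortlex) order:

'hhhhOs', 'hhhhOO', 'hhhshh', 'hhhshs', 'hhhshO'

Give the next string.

hhhssh

Find the rightmost character of hhhshO below O, bump it to the next letter, and reset everything to its right to h.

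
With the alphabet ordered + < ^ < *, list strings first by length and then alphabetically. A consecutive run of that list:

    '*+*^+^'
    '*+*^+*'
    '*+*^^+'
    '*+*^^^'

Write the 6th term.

Advancing 2 positions from *+*^^^ through *+*^^^ → *+*^^* reaches term 6.

*+*^*+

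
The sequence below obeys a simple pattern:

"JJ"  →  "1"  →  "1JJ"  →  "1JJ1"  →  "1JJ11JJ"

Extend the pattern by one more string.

Each term (from the third on) is the previous term followed by the one before it: term 3 = 1·JJ = 1JJ.
Continuing: 1JJ11JJ · 1JJ1 gives term 6.

1JJ11JJ1JJ1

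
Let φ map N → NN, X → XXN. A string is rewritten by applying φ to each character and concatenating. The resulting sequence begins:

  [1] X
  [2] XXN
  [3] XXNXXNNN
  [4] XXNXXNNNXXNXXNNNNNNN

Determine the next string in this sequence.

φ(XXNXXNNNXXNXXNNNNNNN) expands symbol-by-symbol to XXN XXN NN XXN XXN NN NN NN XXN XXN NN XXN XXN NN NN NN NN NN NN NN; joining the 20 pieces gives the next term.

XXNXXNNNXXNXXNNNNNNNXXNXXNNNXXNXXNNNNNNNNNNNNNNN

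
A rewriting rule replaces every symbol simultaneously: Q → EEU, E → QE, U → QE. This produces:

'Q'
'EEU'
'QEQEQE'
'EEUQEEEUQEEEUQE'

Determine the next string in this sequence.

Replace each of the 15 characters of EEUQEEEUQEEEUQE in place — QE QE QE EEU QE QE QE QE EEU QE QE QE QE EEU QE — and concatenate.

QEQEQEEEUQEQEQEQEEEUQEQEQEQEEEUQE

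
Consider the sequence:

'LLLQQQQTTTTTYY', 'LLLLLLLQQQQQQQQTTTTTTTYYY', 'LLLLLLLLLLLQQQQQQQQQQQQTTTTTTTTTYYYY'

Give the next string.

Each string has the form L^{4n-1} Q^{4n} T^{2n+3} Y^{n+1} (n = 1, 2, …).
Setting n = 4 gives 15, 16, 11, 5 characters in each block.

LLLLLLLLLLLLLLLQQQQQQQQQQQQQQQQTTTTTTTTTTTYYYYY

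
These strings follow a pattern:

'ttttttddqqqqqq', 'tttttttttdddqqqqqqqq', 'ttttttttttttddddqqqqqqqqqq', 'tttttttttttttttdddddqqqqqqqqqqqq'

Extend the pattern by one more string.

Reading off run lengths: t runs 6, 9, 12, 15; d runs 2, 3, 4, 5; q runs 6, 8, 10, 12 — each is linear in n, where the shown terms are n = 2, 3, 4, 5.
At n = 6 the blocks have lengths 18, 6, 14.

ttttttttttttttttttddddddqqqqqqqqqqqqqq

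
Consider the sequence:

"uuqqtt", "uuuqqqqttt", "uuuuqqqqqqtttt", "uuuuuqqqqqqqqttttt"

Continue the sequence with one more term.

Reading off run lengths: u runs 2, 3, 4, 5; q runs 2, 4, 6, 8; t runs 2, 3, 4, 5 — each is linear in n (n = 1, 2, …).
At n = 5 the blocks have lengths 6, 10, 6.

uuuuuuqqqqqqqqqqtttttt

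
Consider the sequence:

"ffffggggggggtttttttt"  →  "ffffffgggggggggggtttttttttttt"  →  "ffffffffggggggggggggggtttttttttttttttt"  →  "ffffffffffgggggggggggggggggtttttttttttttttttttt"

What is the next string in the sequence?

ffffffffffffggggggggggggggggggggtttttttttttttttttttttttt

The n-th term is 2n f's then 3n+2 g's then 4n t's, where the shown terms are n = 2, 3, 4, 5.
At n = 6 the blocks have lengths 12, 20, 24.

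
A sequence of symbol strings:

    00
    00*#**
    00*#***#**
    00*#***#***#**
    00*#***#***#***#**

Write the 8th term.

Every step adds *#** to the end: s(k+1) = s(k)·*#**.
From 00*#***#***#***#**, 3 further steps: 00*#***#***#***#** → 00*#***#***#***#***#** → 00*#***#***#***#***#***#** → (answer).

00*#***#***#***#***#***#***#**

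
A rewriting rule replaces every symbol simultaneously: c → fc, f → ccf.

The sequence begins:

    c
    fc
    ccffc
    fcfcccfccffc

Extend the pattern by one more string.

ccffcccffcfcfcccffcfcccfccffc

Expanding fcfcccfccffc: f→ccf, c→fc, f→ccf, c→fc, c→fc, c→fc, f→ccf, c→fc, c→fc, f→ccf, f→ccf, c→fc. Concatenated: ccf fc ccf fc fc fc ccf fc fc ccf ccf fc.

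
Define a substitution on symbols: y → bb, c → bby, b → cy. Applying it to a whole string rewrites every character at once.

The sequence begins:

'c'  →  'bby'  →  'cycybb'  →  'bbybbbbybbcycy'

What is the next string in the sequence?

cycybbcycycycybbcycybbybbbbybb

Applying the rule to each of the 14 symbols of bbybbbbybbcycy gives the pieces cy cy bb cy cy cy cy bb cy cy bby bb bby bb, which concatenate to the answer.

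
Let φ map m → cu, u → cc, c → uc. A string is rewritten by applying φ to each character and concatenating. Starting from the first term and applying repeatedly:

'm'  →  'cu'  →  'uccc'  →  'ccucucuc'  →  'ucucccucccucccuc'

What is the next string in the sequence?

Replace each of the 16 characters of ucucccucccucccuc in place — cc uc cc uc uc uc cc uc uc uc cc uc uc uc cc uc — and concatenate.

ccucccucucucccucucucccucucucccuc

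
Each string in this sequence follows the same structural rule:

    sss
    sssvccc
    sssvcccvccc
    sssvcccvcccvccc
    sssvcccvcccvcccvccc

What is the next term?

Every step adds vccc to the end: s(k+1) = s(k)·vccc.
Applying this once more to sssvcccvcccvcccvccc:

sssvcccvcccvcccvcccvccc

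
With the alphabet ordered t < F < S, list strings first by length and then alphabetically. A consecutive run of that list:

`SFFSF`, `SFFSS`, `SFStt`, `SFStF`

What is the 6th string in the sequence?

SFSFt

Advancing 2 positions from SFStF through SFStF → SFStS reaches term 6.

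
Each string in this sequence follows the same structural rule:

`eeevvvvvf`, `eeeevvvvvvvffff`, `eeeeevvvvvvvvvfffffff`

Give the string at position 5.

Reading off run lengths: e runs 3, 4, 5; v runs 5, 7, 9; f runs 1, 4, 7 — each is linear in n (n = 1, 2, …).
For term 5, n = 5, so the run lengths are 7, 13, 13.

eeeeeeevvvvvvvvvvvvvfffffffffffff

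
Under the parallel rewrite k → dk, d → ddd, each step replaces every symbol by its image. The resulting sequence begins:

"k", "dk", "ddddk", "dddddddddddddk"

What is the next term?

φ(dddddddddddddk) expands symbol-by-symbol to ddd ddd ddd ddd ddd ddd ddd ddd ddd ddd ddd ddd ddd dk; joining the 14 pieces gives the next term.

ddddddddddddddddddddddddddddddddddddddddk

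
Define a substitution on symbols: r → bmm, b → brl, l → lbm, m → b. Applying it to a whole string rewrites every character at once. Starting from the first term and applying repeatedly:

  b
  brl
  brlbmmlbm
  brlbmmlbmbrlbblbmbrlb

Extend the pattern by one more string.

Applying the rule to each of the 21 symbols of brlbmmlbmbrlbblbmbrlb gives the pieces brl bmm lbm brl b b lbm brl b brl bmm lbm brl brl lbm brl b brl bmm lbm brl, which concatenate to the answer.

brlbmmlbmbrlbblbmbrlbbrlbmmlbmbrlbrllbmbrlbbrlbmmlbmbrl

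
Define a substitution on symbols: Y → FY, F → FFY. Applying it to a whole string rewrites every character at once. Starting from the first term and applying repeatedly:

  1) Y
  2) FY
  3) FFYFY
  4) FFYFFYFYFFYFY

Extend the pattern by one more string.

Rewriting the 13 symbols of FFYFFYFYFFYFY one by one yields FFY FFY FY FFY FFY FY FFY FY FFY FFY FY FFY FY; concatenated:

FFYFFYFYFFYFFYFYFFYFYFFYFFYFYFFYFY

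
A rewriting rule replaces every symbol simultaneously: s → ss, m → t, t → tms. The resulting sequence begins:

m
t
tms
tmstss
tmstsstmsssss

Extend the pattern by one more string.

φ(tmstsstmsssss) expands symbol-by-symbol to tms t ss tms ss ss tms t ss ss ss ss ss; joining the 13 pieces gives the next term.

tmstsstmssssstmstssssssssss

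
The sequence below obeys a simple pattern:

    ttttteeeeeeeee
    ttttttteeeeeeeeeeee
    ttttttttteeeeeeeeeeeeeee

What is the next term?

ttttttttttteeeeeeeeeeeeeeeeee

Each string has the form t^{2n-1} e^{3n}, where the shown terms are n = 3, 4, 5.
Setting n = 6 gives 11, 18 characters in each block.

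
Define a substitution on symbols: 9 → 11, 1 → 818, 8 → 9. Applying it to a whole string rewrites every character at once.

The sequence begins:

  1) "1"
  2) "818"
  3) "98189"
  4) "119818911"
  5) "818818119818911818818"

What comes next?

Applying the rule to each of the 21 symbols of 818818119818911818818 gives the pieces 9 818 9 9 818 9 818 818 11 9 818 9 11 818 818 9 818 9 9 818 9, which concatenate to the answer.

98189981898188181198189118188189818998189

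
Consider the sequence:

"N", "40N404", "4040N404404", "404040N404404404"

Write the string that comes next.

40404040N404404404404

s(k+1) = 40·s(k)·404, so each term gains 40 as a prefix and 404 as a suffix.
One more step from 404040N404404404 gives the answer.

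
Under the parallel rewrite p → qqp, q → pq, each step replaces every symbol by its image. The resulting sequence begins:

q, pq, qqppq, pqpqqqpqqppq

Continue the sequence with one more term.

qqppqqqppqpqpqqqppqpqqqpqqppq

Rewriting each symbol of pqpqqqpqqppq: p→qqp, q→pq, p→qqp, q→pq, q→pq, q→pq, p→qqp, q→pq, q→pq, p→qqp, p→qqp, q→pq, which concatenates to qqp pq qqp pq pq pq qqp pq pq qqp qqp pq.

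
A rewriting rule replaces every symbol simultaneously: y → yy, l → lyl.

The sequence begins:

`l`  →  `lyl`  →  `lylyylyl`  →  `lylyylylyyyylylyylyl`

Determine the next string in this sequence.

φ(lylyylylyyyylylyylyl) expands symbol-by-symbol to lyl yy lyl yy yy lyl yy lyl yy yy yy yy lyl yy lyl yy yy lyl yy lyl; joining the 20 pieces gives the next term.

lylyylylyyyylylyylylyyyyyyyylylyylylyyyylylyylyl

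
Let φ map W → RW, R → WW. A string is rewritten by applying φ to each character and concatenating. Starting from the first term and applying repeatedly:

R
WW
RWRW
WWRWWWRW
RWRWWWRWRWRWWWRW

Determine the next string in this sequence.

Replace each of the 16 characters of RWRWWWRWRWRWWWRW in place — WW RW WW RW RW RW WW RW WW RW WW RW RW RW WW RW — and concatenate.

WWRWWWRWRWRWWWRWWWRWWWRWRWRWWWRW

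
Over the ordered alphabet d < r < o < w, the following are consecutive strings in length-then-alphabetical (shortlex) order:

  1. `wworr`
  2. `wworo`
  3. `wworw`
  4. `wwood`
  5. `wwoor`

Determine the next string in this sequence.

wwooo

The successor of wwoor increments the rightmost position that isn't already w and resets every position after it to d.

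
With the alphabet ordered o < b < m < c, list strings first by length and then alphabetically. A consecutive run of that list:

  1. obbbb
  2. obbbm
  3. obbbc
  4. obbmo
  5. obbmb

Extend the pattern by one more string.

obbmm

Treat obbmb as a base-4 numeral over the given alphabet and add one, carrying through any trailing c's.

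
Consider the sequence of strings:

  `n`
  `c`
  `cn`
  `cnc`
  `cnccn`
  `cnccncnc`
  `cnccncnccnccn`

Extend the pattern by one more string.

This is a Fibonacci-style word recurrence s(k) = s(k−1)·s(k−2): e.g. c·n = cn.
Continuing: cnccncnccnccn · cnccncnc gives term 8.

cnccncnccnccncnccncnc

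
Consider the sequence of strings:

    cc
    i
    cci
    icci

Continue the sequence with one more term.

Each term (from the third on) is the two preceding terms concatenated in order: term 3 = cc·i = cci.
The next term joins cci and icci.

cciicci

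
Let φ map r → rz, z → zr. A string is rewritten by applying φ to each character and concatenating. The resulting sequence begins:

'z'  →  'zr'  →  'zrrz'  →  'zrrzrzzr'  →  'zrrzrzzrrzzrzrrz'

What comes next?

Applying the rule to each of the 16 symbols of zrrzrzzrrzzrzrrz gives the pieces zr rz rz zr rz zr zr rz rz zr zr rz zr rz rz zr, which concatenate to the answer.

zrrzrzzrrzzrzrrzrzzrzrrzzrrzrzzr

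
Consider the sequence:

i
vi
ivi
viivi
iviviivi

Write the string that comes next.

viiviiviviivi

From term 3 onward, concatenate the second-to-last term with the last: i·vi = ivi, vi·ivi = viivi, …
So term 6 is viivi·iviviivi.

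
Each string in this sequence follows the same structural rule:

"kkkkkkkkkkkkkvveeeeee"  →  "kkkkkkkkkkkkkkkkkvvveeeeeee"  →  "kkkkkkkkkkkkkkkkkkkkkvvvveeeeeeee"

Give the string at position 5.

kkkkkkkkkkkkkkkkkkkkkkkkkkkkkvvvvvveeeeeeeeee

Each string has the form k^{4n+1} v^{n-1} e^{n+3}, where the shown terms are n = 3, 4, 5.
For term 5, n = 7, so the run lengths are 29, 6, 10.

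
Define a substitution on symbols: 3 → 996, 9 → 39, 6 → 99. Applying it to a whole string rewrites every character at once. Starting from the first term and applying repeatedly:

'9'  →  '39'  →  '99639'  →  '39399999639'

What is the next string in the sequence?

9963999639393939399999639

Expanding 39399999639: 3→996, 9→39, 3→996, 9→39, 9→39, 9→39, 9→39, 9→39, 6→99, 3→996, 9→39. Concatenated: 996 39 996 39 39 39 39 39 99 996 39.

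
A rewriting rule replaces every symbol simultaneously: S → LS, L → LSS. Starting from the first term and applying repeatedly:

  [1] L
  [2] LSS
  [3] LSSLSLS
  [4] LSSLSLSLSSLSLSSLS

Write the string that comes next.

LSSLSLSLSSLSLSSLSLSSLSLSLSSLSLSSLSLSLSSLS

φ(LSSLSLSLSSLSLSSLS) expands symbol-by-symbol to LSS LS LS LSS LS LSS LS LSS LS LS LSS LS LSS LS LS LSS LS; joining the 17 pieces gives the next term.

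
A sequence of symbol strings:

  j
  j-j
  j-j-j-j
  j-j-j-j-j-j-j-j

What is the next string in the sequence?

s(k+1) = s(k)·-·s(k) — each term doubles the last with '-' between the halves.
Doubling j-j-j-j-j-j-j-j with '-' between the halves:

j-j-j-j-j-j-j-j-j-j-j-j-j-j-j-j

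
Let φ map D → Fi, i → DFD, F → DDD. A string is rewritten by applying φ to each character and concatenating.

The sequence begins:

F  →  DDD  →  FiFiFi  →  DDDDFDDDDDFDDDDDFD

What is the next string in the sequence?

Applying the rule to each of the 18 symbols of DDDDFDDDDDFDDDDDFD gives the pieces Fi Fi Fi Fi DDD Fi Fi Fi Fi Fi DDD Fi Fi Fi Fi Fi DDD Fi, which concatenate to the answer.

FiFiFiFiDDDFiFiFiFiFiDDDFiFiFiFiFiDDDFi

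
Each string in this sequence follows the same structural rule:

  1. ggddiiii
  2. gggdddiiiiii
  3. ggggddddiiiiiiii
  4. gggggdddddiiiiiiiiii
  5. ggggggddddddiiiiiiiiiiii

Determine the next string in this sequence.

The n-th term is n g's then n d's then 2n i's, where the shown terms are n = 2, 3, 4, 5, 6.
At n = 7 the blocks have lengths 7, 7, 14.

gggggggdddddddiiiiiiiiiiiiii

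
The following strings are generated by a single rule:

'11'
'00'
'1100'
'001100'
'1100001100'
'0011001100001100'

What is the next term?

11000011000011001100001100

Each term (from the third on) is the two preceding terms concatenated in order: term 3 = 11·00 = 1100.
The next term joins 1100001100 and 0011001100001100.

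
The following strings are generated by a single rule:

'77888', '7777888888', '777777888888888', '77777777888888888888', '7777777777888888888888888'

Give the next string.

Term n consists of 2n 7's, followed by 3n 8's (n = 1, 2, …).
For the next term, n = 6, so the run lengths are 12, 18.

777777777777888888888888888888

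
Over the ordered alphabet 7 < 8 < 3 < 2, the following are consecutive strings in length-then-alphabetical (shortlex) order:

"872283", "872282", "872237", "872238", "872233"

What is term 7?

872227

Continuing the enumeration 2 steps past 872233: 872233 → 872232 → (answer).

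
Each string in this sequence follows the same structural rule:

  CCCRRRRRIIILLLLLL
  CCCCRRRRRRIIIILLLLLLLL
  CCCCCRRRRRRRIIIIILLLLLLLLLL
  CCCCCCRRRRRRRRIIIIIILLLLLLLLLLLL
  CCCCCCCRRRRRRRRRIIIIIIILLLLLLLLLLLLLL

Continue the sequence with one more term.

The n-th term is n C's then n+2 R's then n I's then 2n L's, where the shown terms are n = 3, 4, 5, 6, 7.
For the next term, n = 8, so the run lengths are 8, 10, 8, 16.

CCCCCCCCRRRRRRRRRRIIIIIIIILLLLLLLLLLLLLLLL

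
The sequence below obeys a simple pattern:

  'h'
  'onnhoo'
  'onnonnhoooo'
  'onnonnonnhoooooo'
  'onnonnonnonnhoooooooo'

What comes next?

onnonnonnonnonnhoooooooooo

s(k+1) = onn·s(k)·oo, so each term gains onn as a prefix and oo as a suffix.
So the next term is onn·onnonnonnonnhoooooooo·oo.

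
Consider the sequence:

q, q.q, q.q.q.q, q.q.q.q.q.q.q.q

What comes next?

Every step duplicates the string with '.' between the halves.
Doubling q.q.q.q.q.q.q.q with '.' between the halves:

q.q.q.q.q.q.q.q.q.q.q.q.q.q.q.q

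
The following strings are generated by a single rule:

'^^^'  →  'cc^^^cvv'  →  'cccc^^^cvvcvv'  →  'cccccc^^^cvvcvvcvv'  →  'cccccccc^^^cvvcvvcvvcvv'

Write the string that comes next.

s(k+1) = cc·s(k)·cvv, so each term gains cc as a prefix and cvv as a suffix.
One more step from cccccccc^^^cvvcvvcvvcvv gives the answer.

cccccccccc^^^cvvcvvcvvcvvcvv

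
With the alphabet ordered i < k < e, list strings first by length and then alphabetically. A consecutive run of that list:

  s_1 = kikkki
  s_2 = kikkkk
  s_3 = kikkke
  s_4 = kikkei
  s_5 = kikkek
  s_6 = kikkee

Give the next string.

kikeii

Find the rightmost character of kikkee below e, bump it to the next letter, and reset everything to its right to i.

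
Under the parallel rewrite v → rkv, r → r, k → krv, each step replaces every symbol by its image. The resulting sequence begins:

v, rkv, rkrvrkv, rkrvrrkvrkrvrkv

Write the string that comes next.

rkrvrrkvrrkrvrkvrkrvrrkvrkrvrkv

φ(rkrvrrkvrkrvrkv) expands symbol-by-symbol to r krv r rkv r r krv rkv r krv r rkv r krv rkv; joining the 15 pieces gives the next term.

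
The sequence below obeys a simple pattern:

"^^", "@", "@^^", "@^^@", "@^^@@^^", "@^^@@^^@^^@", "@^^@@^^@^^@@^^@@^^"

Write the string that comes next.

Each term (from the third on) is the previous term followed by the one before it: term 3 = @·^^ = @^^.
So term 8 is @^^@@^^@^^@@^^@@^^·@^^@@^^@^^@.

@^^@@^^@^^@@^^@@^^@^^@@^^@^^@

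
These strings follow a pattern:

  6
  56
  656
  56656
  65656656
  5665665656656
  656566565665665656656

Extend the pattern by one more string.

5665665656656656566565665665656656

From term 3 onward, concatenate the second-to-last term with the last: 6·56 = 656, 56·656 = 56656, …
Continuing: 5665665656656 · 656566565665665656656 gives term 8.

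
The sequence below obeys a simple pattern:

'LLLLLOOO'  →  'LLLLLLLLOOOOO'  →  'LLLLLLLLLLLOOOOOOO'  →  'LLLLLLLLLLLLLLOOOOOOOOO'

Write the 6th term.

The n-th term is 3n+2 L's then 2n+1 O's (n = 1, 2, …).
At n = 6 the blocks have lengths 20, 13.

LLLLLLLLLLLLLLLLLLLLOOOOOOOOOOOOO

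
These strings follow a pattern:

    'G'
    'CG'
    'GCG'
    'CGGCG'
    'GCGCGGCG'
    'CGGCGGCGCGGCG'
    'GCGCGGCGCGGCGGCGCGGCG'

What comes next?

From term 3 onward, concatenate the second-to-last term with the last: G·CG = GCG, CG·GCG = CGGCG, …
Continuing: CGGCGGCGCGGCG · GCGCGGCGCGGCGGCGCGGCG gives term 8.

CGGCGGCGCGGCGGCGCGGCGCGGCGGCGCGGCG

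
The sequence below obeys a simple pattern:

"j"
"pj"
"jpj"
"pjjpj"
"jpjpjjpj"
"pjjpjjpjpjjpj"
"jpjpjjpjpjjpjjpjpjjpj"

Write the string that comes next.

pjjpjjpjpjjpjjpjpjjpjpjjpjjpjpjjpj

This is a Fibonacci-style word recurrence s(k) = s(k−2)·s(k−1): e.g. j·pj = jpj.
So term 8 is pjjpjjpjpjjpj·jpjpjjpjpjjpjjpjpjjpj.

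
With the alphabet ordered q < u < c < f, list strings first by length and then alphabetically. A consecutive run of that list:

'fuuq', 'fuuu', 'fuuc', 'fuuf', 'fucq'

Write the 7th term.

fucc

Stepping forward 2 times from fucq: fucq → fucu, then the target.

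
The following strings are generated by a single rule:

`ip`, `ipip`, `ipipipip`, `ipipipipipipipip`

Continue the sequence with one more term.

ipipipipipipipipipipipipipipipip

Each string is two copies of the previous one concatenated.
So the next term is two copies of ipipipipipipipip.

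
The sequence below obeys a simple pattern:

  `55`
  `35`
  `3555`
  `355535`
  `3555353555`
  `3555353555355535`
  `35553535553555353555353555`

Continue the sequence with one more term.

355535355535553535553535553555353555355535

Each term (from the third on) is the previous term followed by the one before it: term 3 = 35·55 = 3555.
So term 8 is 35553535553555353555353555·3555353555355535.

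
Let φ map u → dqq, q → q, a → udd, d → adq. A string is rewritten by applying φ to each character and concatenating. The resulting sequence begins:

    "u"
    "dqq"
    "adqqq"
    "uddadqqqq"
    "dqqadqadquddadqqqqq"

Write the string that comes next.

Applying the rule to each of the 19 symbols of dqqadqadquddadqqqqq gives the pieces adq q q udd adq q udd adq q dqq adq adq udd adq q q q q q, which concatenate to the answer.

adqqquddadqquddadqqdqqadqadquddadqqqqqq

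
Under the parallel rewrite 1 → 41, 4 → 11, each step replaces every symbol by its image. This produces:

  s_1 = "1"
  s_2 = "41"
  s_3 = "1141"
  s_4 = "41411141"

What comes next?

Expanding 41411141: 4→11, 1→41, 4→11, 1→41, 1→41, 1→41, 4→11, 1→41. Concatenated: 11 41 11 41 41 41 11 41.

1141114141411141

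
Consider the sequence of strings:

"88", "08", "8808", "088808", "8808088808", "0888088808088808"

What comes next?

88080888080888088808088808

This is a Fibonacci-style word recurrence s(k) = s(k−2)·s(k−1): e.g. 88·08 = 8808.
Continuing: 8808088808 · 0888088808088808 gives term 7.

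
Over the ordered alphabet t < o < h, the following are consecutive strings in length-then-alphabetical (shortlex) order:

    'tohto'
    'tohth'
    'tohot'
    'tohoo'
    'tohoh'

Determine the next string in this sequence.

tohht

The successor of tohoh increments the rightmost position that isn't already h and resets every position after it to t.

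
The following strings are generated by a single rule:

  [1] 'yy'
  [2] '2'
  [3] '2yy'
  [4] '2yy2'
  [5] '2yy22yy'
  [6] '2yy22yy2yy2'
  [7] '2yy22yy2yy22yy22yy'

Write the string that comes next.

From term 3 onward, concatenate the last term with the second-to-last: 2·yy = 2yy, 2yy·2 = 2yy2, …
Continuing: 2yy22yy2yy22yy22yy · 2yy22yy2yy2 gives term 8.

2yy22yy2yy22yy22yy2yy22yy2yy2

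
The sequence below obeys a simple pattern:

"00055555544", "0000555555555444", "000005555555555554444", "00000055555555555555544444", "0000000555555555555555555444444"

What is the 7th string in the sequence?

00000000055555555555555555555555544444444

The n-th term is n+1 0's then 3n 5's then n 4's, where the shown terms are n = 2, 3, 4, 5, 6.
At n = 8 the blocks have lengths 9, 24, 8.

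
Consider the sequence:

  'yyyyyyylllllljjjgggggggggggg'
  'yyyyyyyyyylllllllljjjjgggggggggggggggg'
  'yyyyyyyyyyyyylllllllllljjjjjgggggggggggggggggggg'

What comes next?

Reading off run lengths: y runs 7, 10, 13; l runs 6, 8, 10; j runs 3, 4, 5; g runs 12, 16, 20 — each is linear in n, where the shown terms are n = 3, 4, 5.
Setting n = 6 gives 16, 12, 6, 24 characters in each block.

yyyyyyyyyyyyyyyylllllllllllljjjjjjgggggggggggggggggggggggg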